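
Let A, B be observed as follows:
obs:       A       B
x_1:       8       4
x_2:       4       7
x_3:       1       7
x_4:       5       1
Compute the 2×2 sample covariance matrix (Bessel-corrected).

Step 1 — column means:
  mean(A) = (8 + 4 + 1 + 5) / 4 = 18/4 = 4.5
  mean(B) = (4 + 7 + 7 + 1) / 4 = 19/4 = 4.75

Step 2 — sample covariance S[i,j] = (1/(n-1)) · Σ_k (x_{k,i} - mean_i) · (x_{k,j} - mean_j), with n-1 = 3.
  S[A,A] = ((3.5)·(3.5) + (-0.5)·(-0.5) + (-3.5)·(-3.5) + (0.5)·(0.5)) / 3 = 25/3 = 8.3333
  S[A,B] = ((3.5)·(-0.75) + (-0.5)·(2.25) + (-3.5)·(2.25) + (0.5)·(-3.75)) / 3 = -13.5/3 = -4.5
  S[B,B] = ((-0.75)·(-0.75) + (2.25)·(2.25) + (2.25)·(2.25) + (-3.75)·(-3.75)) / 3 = 24.75/3 = 8.25

S is symmetric (S[j,i] = S[i,j]). Assembling:

S = [[8.3333, -4.5],
 [-4.5, 8.25]]


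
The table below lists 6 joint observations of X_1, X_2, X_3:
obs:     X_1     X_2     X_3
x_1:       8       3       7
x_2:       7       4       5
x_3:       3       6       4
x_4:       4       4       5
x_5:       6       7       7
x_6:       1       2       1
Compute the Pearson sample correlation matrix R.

Step 1 — column means:
  mean(X_1) = (8 + 7 + 3 + 4 + 6 + 1) / 6 = 29/6 = 4.8333
  mean(X_2) = (3 + 4 + 6 + 4 + 7 + 2) / 6 = 26/6 = 4.3333
  mean(X_3) = (7 + 5 + 4 + 5 + 7 + 1) / 6 = 29/6 = 4.8333

Step 2 — sample variances and covariances s[i,j] = (1/(n-1)) · Σ_k (x_{k,i} - mean_i) · (x_{k,j} - mean_j), with n-1 = 5:
  s[X_1,X_1] = ((3.1667)·(3.1667) + (2.1667)·(2.1667) + (-1.8333)·(-1.8333) + (-0.8333)·(-0.8333) + (1.1667)·(1.1667) + (-3.8333)·(-3.8333)) / 5 = 34.8333/5 = 6.9667
  s[X_1,X_2] = ((3.1667)·(-1.3333) + (2.1667)·(-0.3333) + (-1.8333)·(1.6667) + (-0.8333)·(-0.3333) + (1.1667)·(2.6667) + (-3.8333)·(-2.3333)) / 5 = 4.3333/5 = 0.8667
  s[X_1,X_3] = ((3.1667)·(2.1667) + (2.1667)·(0.1667) + (-1.8333)·(-0.8333) + (-0.8333)·(0.1667) + (1.1667)·(2.1667) + (-3.8333)·(-3.8333)) / 5 = 25.8333/5 = 5.1667
  s[X_2,X_2] = ((-1.3333)·(-1.3333) + (-0.3333)·(-0.3333) + (1.6667)·(1.6667) + (-0.3333)·(-0.3333) + (2.6667)·(2.6667) + (-2.3333)·(-2.3333)) / 5 = 17.3333/5 = 3.4667
  s[X_2,X_3] = ((-1.3333)·(2.1667) + (-0.3333)·(0.1667) + (1.6667)·(-0.8333) + (-0.3333)·(0.1667) + (2.6667)·(2.1667) + (-2.3333)·(-3.8333)) / 5 = 10.3333/5 = 2.0667
  s[X_3,X_3] = ((2.1667)·(2.1667) + (0.1667)·(0.1667) + (-0.8333)·(-0.8333) + (0.1667)·(0.1667) + (2.1667)·(2.1667) + (-3.8333)·(-3.8333)) / 5 = 24.8333/5 = 4.9667
  Sample standard deviations s_i = √(s[i,i]):
  s(X_1) = √(6.9667) = 2.6394
  s(X_2) = √(3.4667) = 1.8619
  s(X_3) = √(4.9667) = 2.2286

Step 3 — r_{ij} = s_{ij} / (s_i · s_j):
  r[X_1,X_1] = 1 (diagonal).
  r[X_1,X_2] = 0.8667 / (2.6394 · 1.8619) = 0.8667 / 4.9144 = 0.1764
  r[X_1,X_3] = 5.1667 / (2.6394 · 2.2286) = 5.1667 / 5.8823 = 0.8783
  r[X_2,X_2] = 1 (diagonal).
  r[X_2,X_3] = 2.0667 / (1.8619 · 2.2286) = 2.0667 / 4.1494 = 0.4981
  r[X_3,X_3] = 1 (diagonal).

R is symmetric with unit diagonal. Assembling:

R = [[1, 0.1764, 0.8783],
 [0.1764, 1, 0.4981],
 [0.8783, 0.4981, 1]]


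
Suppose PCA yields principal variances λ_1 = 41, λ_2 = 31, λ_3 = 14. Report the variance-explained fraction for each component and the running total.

Step 1 — total variance = trace(Sigma) = Σ λ_i = 41 + 31 + 14 = 86.

Step 2 — fraction explained by component i = λ_i / Σ λ:
  PC1: 41/86 = 0.4767
  PC2: 31/86 = 0.3605
  PC3: 14/86 = 0.1628

Step 3 — cumulative fraction after k components = (λ_1 + ... + λ_k) / Σ λ:
  k = 1: 41/86 = 0.4767
  k = 2: (41 + 31)/86 = 72/86 = 0.8372
  k = 3: (41 + 31 + 14)/86 = 86/86 = 1

Summary (fraction, with percent):

explained: PC1 0.4767 (47.67%), PC2 0.3605 (36.05%), PC3 0.1628 (16.28%);  cumulative: 0.4767, 0.8372, 1


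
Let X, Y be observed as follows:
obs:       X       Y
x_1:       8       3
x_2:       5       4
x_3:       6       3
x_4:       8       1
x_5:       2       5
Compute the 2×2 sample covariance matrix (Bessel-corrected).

Step 1 — column means:
  mean(X) = (8 + 5 + 6 + 8 + 2) / 5 = 29/5 = 5.8
  mean(Y) = (3 + 4 + 3 + 1 + 5) / 5 = 16/5 = 3.2

Step 2 — sample covariance S[i,j] = (1/(n-1)) · Σ_k (x_{k,i} - mean_i) · (x_{k,j} - mean_j), with n-1 = 4.
  S[X,X] = ((2.2)·(2.2) + (-0.8)·(-0.8) + (0.2)·(0.2) + (2.2)·(2.2) + (-3.8)·(-3.8)) / 4 = 24.8/4 = 6.2
  S[X,Y] = ((2.2)·(-0.2) + (-0.8)·(0.8) + (0.2)·(-0.2) + (2.2)·(-2.2) + (-3.8)·(1.8)) / 4 = -12.8/4 = -3.2
  S[Y,Y] = ((-0.2)·(-0.2) + (0.8)·(0.8) + (-0.2)·(-0.2) + (-2.2)·(-2.2) + (1.8)·(1.8)) / 4 = 8.8/4 = 2.2

S is symmetric (S[j,i] = S[i,j]). Assembling:

S = [[6.2, -3.2],
 [-3.2, 2.2]]


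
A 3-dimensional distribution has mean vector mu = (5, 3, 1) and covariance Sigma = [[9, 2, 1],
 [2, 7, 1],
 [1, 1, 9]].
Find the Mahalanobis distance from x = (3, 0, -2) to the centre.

Step 1 — centre the observation: (x - mu) = (-2, -3, -3).

Step 2 — invert Sigma (cofactor / det for 3×3, or solve directly):
  Sigma^{-1} = [[0.1195, -0.0328, -0.0096],
 [-0.0328, 0.1541, -0.0135],
 [-0.0096, -0.0135, 0.1137]].

Step 3 — form the quadratic (x - mu)^T · Sigma^{-1} · (x - mu):
  Sigma^{-1} · (x - mu) = (-0.1118, -0.3565, -0.2813).
  (x - mu)^T · [Sigma^{-1} · (x - mu)] = (-2)·(-0.1118) + (-3)·(-0.3565) + (-3)·(-0.2813) = 2.1368.

Step 4 — take square root: d = √(2.1368) ≈ 1.4618.

d(x, mu) = √(2.1368) ≈ 1.4618


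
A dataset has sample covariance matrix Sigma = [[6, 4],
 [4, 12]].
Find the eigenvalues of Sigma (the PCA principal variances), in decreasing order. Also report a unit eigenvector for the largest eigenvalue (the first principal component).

Step 1 — characteristic polynomial of 2×2 Sigma:
  det(Sigma - λI) = λ² - trace · λ + det = 0.
  trace = 6 + 12 = 18, det = 6·12 - (4)² = 56.
Step 2 — discriminant:
  Δ = trace² - 4·det = 324 - 224 = 100.
Step 3 — eigenvalues:
  λ = (trace ± √Δ)/2 = (18 ± 10)/2,
  λ_1 = 14,  λ_2 = 4.

Step 4 — unit eigenvector for λ_1: solve (Sigma - λ_1 I)v = 0. First row:
  (6 - 14)·v_x + (4)·v_y = 0, i.e. (-8)·v_x + (4)·v_y = 0,
  so v ∝ (b, λ_1 - a) = (4, 8) = u.
  ||u|| = √((4)² + (8)²) = √(80) ≈ 8.9443,
  v_1 = u/||u|| ≈ (0.4472, 0.8944) (||v_1|| = 1).

λ_1 = 14,  λ_2 = 4;  v_1 ≈ (0.4472, 0.8944)


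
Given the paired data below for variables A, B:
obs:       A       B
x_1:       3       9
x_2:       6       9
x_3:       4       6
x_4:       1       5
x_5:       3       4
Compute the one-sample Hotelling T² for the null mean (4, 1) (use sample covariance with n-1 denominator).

Step 1 — sample mean vector:
  mean(A) = (3 + 6 + 4 + 1 + 3) / 5 = 17/5 = 3.4
  mean(B) = (9 + 9 + 6 + 5 + 4) / 5 = 33/5 = 6.6
  x̄ = (3.4, 6.6),  deviation x̄ - mu_0 = (3.4, 6.6) - (4, 1) = (-0.6, 5.6).

Step 2 — sample covariance matrix, S[i,j] = (1/(n-1)) · Σ_k (x_{k,i} - mean_i) · (x_{k,j} - mean_j), divisor n-1 = 4:
  S[A,A] = ((-0.4)·(-0.4) + (2.6)·(2.6) + (0.6)·(0.6) + (-2.4)·(-2.4) + (-0.4)·(-0.4)) / 4 = 13.2/4 = 3.3
  S[A,B] = ((-0.4)·(2.4) + (2.6)·(2.4) + (0.6)·(-0.6) + (-2.4)·(-1.6) + (-0.4)·(-2.6)) / 4 = 9.8/4 = 2.45
  S[B,B] = ((2.4)·(2.4) + (2.4)·(2.4) + (-0.6)·(-0.6) + (-1.6)·(-1.6) + (-2.6)·(-2.6)) / 4 = 21.2/4 = 5.3
  S = [[3.3, 2.45],
 [2.45, 5.3]].

Step 3 — invert S. det(S) = 3.3·5.3 - (2.45)² = 11.4875.
  S^{-1} = (1/det) · [[d, -b], [-b, a]] = [[0.4614, -0.2133],
 [-0.2133, 0.2873]].

Step 4 — quadratic form (x̄ - mu_0)^T · S^{-1} · (x̄ - mu_0):
  S^{-1} · (x̄ - mu_0) = (-1.4712, 1.7367),
  (x̄ - mu_0)^T · [...] = (-0.6)·(-1.4712) + (5.6)·(1.7367) = 10.6081.

Step 5 — scale by n: T² = 5 · 10.6081 = 53.0403.

T² ≈ 53.0403


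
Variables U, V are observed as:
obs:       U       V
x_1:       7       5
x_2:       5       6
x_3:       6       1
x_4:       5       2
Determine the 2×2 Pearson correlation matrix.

Step 1 — column means:
  mean(U) = (7 + 5 + 6 + 5) / 4 = 23/4 = 5.75
  mean(V) = (5 + 6 + 1 + 2) / 4 = 14/4 = 3.5

Step 2 — sample variances and covariances s[i,j] = (1/(n-1)) · Σ_k (x_{k,i} - mean_i) · (x_{k,j} - mean_j), with n-1 = 3:
  s[U,U] = ((1.25)·(1.25) + (-0.75)·(-0.75) + (0.25)·(0.25) + (-0.75)·(-0.75)) / 3 = 2.75/3 = 0.9167
  s[U,V] = ((1.25)·(1.5) + (-0.75)·(2.5) + (0.25)·(-2.5) + (-0.75)·(-1.5)) / 3 = 0.5/3 = 0.1667
  s[V,V] = ((1.5)·(1.5) + (2.5)·(2.5) + (-2.5)·(-2.5) + (-1.5)·(-1.5)) / 3 = 17/3 = 5.6667
  Sample standard deviations s_i = √(s[i,i]):
  s(U) = √(0.9167) = 0.9574
  s(V) = √(5.6667) = 2.3805

Step 3 — r_{ij} = s_{ij} / (s_i · s_j):
  r[U,U] = 1 (diagonal).
  r[U,V] = 0.1667 / (0.9574 · 2.3805) = 0.1667 / 2.2791 = 0.0731
  r[V,V] = 1 (diagonal).

R is symmetric with unit diagonal. Assembling:

R = [[1, 0.0731],
 [0.0731, 1]]


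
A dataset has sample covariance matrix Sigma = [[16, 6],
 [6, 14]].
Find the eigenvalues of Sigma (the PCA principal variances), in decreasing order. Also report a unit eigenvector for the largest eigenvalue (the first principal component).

Step 1 — characteristic polynomial of 2×2 Sigma:
  det(Sigma - λI) = λ² - trace · λ + det = 0.
  trace = 16 + 14 = 30, det = 16·14 - (6)² = 188.
Step 2 — discriminant:
  Δ = trace² - 4·det = 900 - 752 = 148.
Step 3 — eigenvalues:
  λ = (trace ± √Δ)/2 = (30 ± 12.1655)/2,
  λ_1 = 21.0828,  λ_2 = 8.9172.

Step 4 — unit eigenvector for λ_1: solve (Sigma - λ_1 I)v = 0. First row:
  (16 - 21.0828)·v_x + (6)·v_y = 0, i.e. (-5.0828)·v_x + (6)·v_y = 0,
  so v ∝ (b, λ_1 - a) = (6, 5.0828) = u.
  ||u|| = √((6)² + (5.0828)²) = √(61.8345) ≈ 7.8635,
  v_1 = u/||u|| ≈ (0.763, 0.6464) (||v_1|| = 1).

λ_1 = 21.0828,  λ_2 = 8.9172;  v_1 ≈ (0.763, 0.6464)


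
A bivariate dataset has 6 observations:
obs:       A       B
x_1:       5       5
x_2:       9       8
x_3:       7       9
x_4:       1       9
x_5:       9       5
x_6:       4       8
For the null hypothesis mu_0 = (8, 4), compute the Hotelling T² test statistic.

Step 1 — sample mean vector:
  mean(A) = (5 + 9 + 7 + 1 + 9 + 4) / 6 = 35/6 = 5.8333
  mean(B) = (5 + 8 + 9 + 9 + 5 + 8) / 6 = 44/6 = 7.3333
  x̄ = (5.8333, 7.3333),  deviation x̄ - mu_0 = (5.8333, 7.3333) - (8, 4) = (-2.1667, 3.3333).

Step 2 — sample covariance matrix, S[i,j] = (1/(n-1)) · Σ_k (x_{k,i} - mean_i) · (x_{k,j} - mean_j), divisor n-1 = 5:
  S[A,A] = ((-0.8333)·(-0.8333) + (3.1667)·(3.1667) + (1.1667)·(1.1667) + (-4.8333)·(-4.8333) + (3.1667)·(3.1667) + (-1.8333)·(-1.8333)) / 5 = 48.8333/5 = 9.7667
  S[A,B] = ((-0.8333)·(-2.3333) + (3.1667)·(0.6667) + (1.1667)·(1.6667) + (-4.8333)·(1.6667) + (3.1667)·(-2.3333) + (-1.8333)·(0.6667)) / 5 = -10.6667/5 = -2.1333
  S[B,B] = ((-2.3333)·(-2.3333) + (0.6667)·(0.6667) + (1.6667)·(1.6667) + (1.6667)·(1.6667) + (-2.3333)·(-2.3333) + (0.6667)·(0.6667)) / 5 = 17.3333/5 = 3.4667
  S = [[9.7667, -2.1333],
 [-2.1333, 3.4667]].

Step 3 — invert S. det(S) = 9.7667·3.4667 - (-2.1333)² = 29.3067.
  S^{-1} = (1/det) · [[d, -b], [-b, a]] = [[0.1183, 0.0728],
 [0.0728, 0.3333]].

Step 4 — quadratic form (x̄ - mu_0)^T · S^{-1} · (x̄ - mu_0):
  S^{-1} · (x̄ - mu_0) = (-0.0136, 0.9531),
  (x̄ - mu_0)^T · [...] = (-2.1667)·(-0.0136) + (3.3333)·(0.9531) = 3.2067.

Step 5 — scale by n: T² = 6 · 3.2067 = 19.2402.

T² ≈ 19.2402


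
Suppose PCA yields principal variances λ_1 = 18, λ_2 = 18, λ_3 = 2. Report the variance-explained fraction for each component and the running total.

Step 1 — total variance = trace(Sigma) = Σ λ_i = 18 + 18 + 2 = 38.

Step 2 — fraction explained by component i = λ_i / Σ λ:
  PC1: 18/38 = 0.4737
  PC2: 18/38 = 0.4737
  PC3: 2/38 = 0.0526

Step 3 — cumulative fraction after k components = (λ_1 + ... + λ_k) / Σ λ:
  k = 1: 18/38 = 0.4737
  k = 2: (18 + 18)/38 = 36/38 = 0.9474
  k = 3: (18 + 18 + 2)/38 = 38/38 = 1

Summary (fraction, with percent):

explained: PC1 0.4737 (47.37%), PC2 0.4737 (47.37%), PC3 0.0526 (5.26%);  cumulative: 0.4737, 0.9474, 1


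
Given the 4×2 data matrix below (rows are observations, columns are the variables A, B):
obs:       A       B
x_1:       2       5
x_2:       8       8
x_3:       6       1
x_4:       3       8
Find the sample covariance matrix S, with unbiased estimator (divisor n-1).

Step 1 — column means:
  mean(A) = (2 + 8 + 6 + 3) / 4 = 19/4 = 4.75
  mean(B) = (5 + 8 + 1 + 8) / 4 = 22/4 = 5.5

Step 2 — sample covariance S[i,j] = (1/(n-1)) · Σ_k (x_{k,i} - mean_i) · (x_{k,j} - mean_j), with n-1 = 3.
  S[A,A] = ((-2.75)·(-2.75) + (3.25)·(3.25) + (1.25)·(1.25) + (-1.75)·(-1.75)) / 3 = 22.75/3 = 7.5833
  S[A,B] = ((-2.75)·(-0.5) + (3.25)·(2.5) + (1.25)·(-4.5) + (-1.75)·(2.5)) / 3 = -0.5/3 = -0.1667
  S[B,B] = ((-0.5)·(-0.5) + (2.5)·(2.5) + (-4.5)·(-4.5) + (2.5)·(2.5)) / 3 = 33/3 = 11

S is symmetric (S[j,i] = S[i,j]). Assembling:

S = [[7.5833, -0.1667],
 [-0.1667, 11]]


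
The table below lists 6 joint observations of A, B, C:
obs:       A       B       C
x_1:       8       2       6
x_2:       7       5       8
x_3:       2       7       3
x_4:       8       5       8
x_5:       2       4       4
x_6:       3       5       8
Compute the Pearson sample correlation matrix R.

Step 1 — column means:
  mean(A) = (8 + 7 + 2 + 8 + 2 + 3) / 6 = 30/6 = 5
  mean(B) = (2 + 5 + 7 + 5 + 4 + 5) / 6 = 28/6 = 4.6667
  mean(C) = (6 + 8 + 3 + 8 + 4 + 8) / 6 = 37/6 = 6.1667

Step 2 — sample variances and covariances s[i,j] = (1/(n-1)) · Σ_k (x_{k,i} - mean_i) · (x_{k,j} - mean_j), with n-1 = 5:
  s[A,A] = ((3)·(3) + (2)·(2) + (-3)·(-3) + (3)·(3) + (-3)·(-3) + (-2)·(-2)) / 5 = 44/5 = 8.8
  s[A,B] = ((3)·(-2.6667) + (2)·(0.3333) + (-3)·(2.3333) + (3)·(0.3333) + (-3)·(-0.6667) + (-2)·(0.3333)) / 5 = -12/5 = -2.4
  s[A,C] = ((3)·(-0.1667) + (2)·(1.8333) + (-3)·(-3.1667) + (3)·(1.8333) + (-3)·(-2.1667) + (-2)·(1.8333)) / 5 = 21/5 = 4.2
  s[B,B] = ((-2.6667)·(-2.6667) + (0.3333)·(0.3333) + (2.3333)·(2.3333) + (0.3333)·(0.3333) + (-0.6667)·(-0.6667) + (0.3333)·(0.3333)) / 5 = 13.3333/5 = 2.6667
  s[B,C] = ((-2.6667)·(-0.1667) + (0.3333)·(1.8333) + (2.3333)·(-3.1667) + (0.3333)·(1.8333) + (-0.6667)·(-2.1667) + (0.3333)·(1.8333)) / 5 = -3.6667/5 = -0.7333
  s[C,C] = ((-0.1667)·(-0.1667) + (1.8333)·(1.8333) + (-3.1667)·(-3.1667) + (1.8333)·(1.8333) + (-2.1667)·(-2.1667) + (1.8333)·(1.8333)) / 5 = 24.8333/5 = 4.9667
  Sample standard deviations s_i = √(s[i,i]):
  s(A) = √(8.8) = 2.9665
  s(B) = √(2.6667) = 1.633
  s(C) = √(4.9667) = 2.2286

Step 3 — r_{ij} = s_{ij} / (s_i · s_j):
  r[A,A] = 1 (diagonal).
  r[A,B] = -2.4 / (2.9665 · 1.633) = -2.4 / 4.8442 = -0.4954
  r[A,C] = 4.2 / (2.9665 · 2.2286) = 4.2 / 6.6111 = 0.6353
  r[B,B] = 1 (diagonal).
  r[B,C] = -0.7333 / (1.633 · 2.2286) = -0.7333 / 3.6393 = -0.2015
  r[C,C] = 1 (diagonal).

R is symmetric with unit diagonal. Assembling:

R = [[1, -0.4954, 0.6353],
 [-0.4954, 1, -0.2015],
 [0.6353, -0.2015, 1]]


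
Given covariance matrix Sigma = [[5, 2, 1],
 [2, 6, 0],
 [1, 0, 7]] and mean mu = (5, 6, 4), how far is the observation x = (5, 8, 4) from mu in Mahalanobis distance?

Step 1 — centre the observation: (x - mu) = (0, 2, 0).

Step 2 — invert Sigma (cofactor / det for 3×3, or solve directly):
  Sigma^{-1} = [[0.2386, -0.0795, -0.0341],
 [-0.0795, 0.1932, 0.0114],
 [-0.0341, 0.0114, 0.1477]].

Step 3 — form the quadratic (x - mu)^T · Sigma^{-1} · (x - mu):
  Sigma^{-1} · (x - mu) = (-0.1591, 0.3864, 0.0227).
  (x - mu)^T · [Sigma^{-1} · (x - mu)] = (0)·(-0.1591) + (2)·(0.3864) + (0)·(0.0227) = 0.7727.

Step 4 — take square root: d = √(0.7727) ≈ 0.879.

d(x, mu) = √(0.7727) ≈ 0.879


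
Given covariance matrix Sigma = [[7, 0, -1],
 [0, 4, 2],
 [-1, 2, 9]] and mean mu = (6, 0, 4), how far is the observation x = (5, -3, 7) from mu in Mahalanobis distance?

Step 1 — centre the observation: (x - mu) = (-1, -3, 3).

Step 2 — invert Sigma (cofactor / det for 3×3, or solve directly):
  Sigma^{-1} = [[0.1455, -0.0091, 0.0182],
 [-0.0091, 0.2818, -0.0636],
 [0.0182, -0.0636, 0.1273]].

Step 3 — form the quadratic (x - mu)^T · Sigma^{-1} · (x - mu):
  Sigma^{-1} · (x - mu) = (-0.0636, -1.0273, 0.5545).
  (x - mu)^T · [Sigma^{-1} · (x - mu)] = (-1)·(-0.0636) + (-3)·(-1.0273) + (3)·(0.5545) = 4.8091.

Step 4 — take square root: d = √(4.8091) ≈ 2.193.

d(x, mu) = √(4.8091) ≈ 2.193


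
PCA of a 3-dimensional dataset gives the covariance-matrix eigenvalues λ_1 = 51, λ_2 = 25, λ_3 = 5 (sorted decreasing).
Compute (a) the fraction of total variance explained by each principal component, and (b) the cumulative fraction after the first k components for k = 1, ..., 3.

Step 1 — total variance = trace(Sigma) = Σ λ_i = 51 + 25 + 5 = 81.

Step 2 — fraction explained by component i = λ_i / Σ λ:
  PC1: 51/81 = 0.6296
  PC2: 25/81 = 0.3086
  PC3: 5/81 = 0.0617

Step 3 — cumulative fraction after k components = (λ_1 + ... + λ_k) / Σ λ:
  k = 1: 51/81 = 0.6296
  k = 2: (51 + 25)/81 = 76/81 = 0.9383
  k = 3: (51 + 25 + 5)/81 = 81/81 = 1

Summary (fraction, with percent):

explained: PC1 0.6296 (62.96%), PC2 0.3086 (30.86%), PC3 0.0617 (6.17%);  cumulative: 0.6296, 0.9383, 1


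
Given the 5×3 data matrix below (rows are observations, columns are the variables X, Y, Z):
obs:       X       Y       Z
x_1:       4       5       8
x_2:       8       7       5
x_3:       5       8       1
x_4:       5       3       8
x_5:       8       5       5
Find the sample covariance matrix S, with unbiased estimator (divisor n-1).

Step 1 — column means:
  mean(X) = (4 + 8 + 5 + 5 + 8) / 5 = 30/5 = 6
  mean(Y) = (5 + 7 + 8 + 3 + 5) / 5 = 28/5 = 5.6
  mean(Z) = (8 + 5 + 1 + 8 + 5) / 5 = 27/5 = 5.4

Step 2 — sample covariance S[i,j] = (1/(n-1)) · Σ_k (x_{k,i} - mean_i) · (x_{k,j} - mean_j), with n-1 = 4.
  S[X,X] = ((-2)·(-2) + (2)·(2) + (-1)·(-1) + (-1)·(-1) + (2)·(2)) / 4 = 14/4 = 3.5
  S[X,Y] = ((-2)·(-0.6) + (2)·(1.4) + (-1)·(2.4) + (-1)·(-2.6) + (2)·(-0.6)) / 4 = 3/4 = 0.75
  S[X,Z] = ((-2)·(2.6) + (2)·(-0.4) + (-1)·(-4.4) + (-1)·(2.6) + (2)·(-0.4)) / 4 = -5/4 = -1.25
  S[Y,Y] = ((-0.6)·(-0.6) + (1.4)·(1.4) + (2.4)·(2.4) + (-2.6)·(-2.6) + (-0.6)·(-0.6)) / 4 = 15.2/4 = 3.8
  S[Y,Z] = ((-0.6)·(2.6) + (1.4)·(-0.4) + (2.4)·(-4.4) + (-2.6)·(2.6) + (-0.6)·(-0.4)) / 4 = -19.2/4 = -4.8
  S[Z,Z] = ((2.6)·(2.6) + (-0.4)·(-0.4) + (-4.4)·(-4.4) + (2.6)·(2.6) + (-0.4)·(-0.4)) / 4 = 33.2/4 = 8.3

S is symmetric (S[j,i] = S[i,j]). Assembling:

S = [[3.5, 0.75, -1.25],
 [0.75, 3.8, -4.8],
 [-1.25, -4.8, 8.3]]


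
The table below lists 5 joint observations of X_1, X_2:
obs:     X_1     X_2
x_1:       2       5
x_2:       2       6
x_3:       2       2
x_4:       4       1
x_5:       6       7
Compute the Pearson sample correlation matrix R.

Step 1 — column means:
  mean(X_1) = (2 + 2 + 2 + 4 + 6) / 5 = 16/5 = 3.2
  mean(X_2) = (5 + 6 + 2 + 1 + 7) / 5 = 21/5 = 4.2

Step 2 — sample variances and covariances s[i,j] = (1/(n-1)) · Σ_k (x_{k,i} - mean_i) · (x_{k,j} - mean_j), with n-1 = 4:
  s[X_1,X_1] = ((-1.2)·(-1.2) + (-1.2)·(-1.2) + (-1.2)·(-1.2) + (0.8)·(0.8) + (2.8)·(2.8)) / 4 = 12.8/4 = 3.2
  s[X_1,X_2] = ((-1.2)·(0.8) + (-1.2)·(1.8) + (-1.2)·(-2.2) + (0.8)·(-3.2) + (2.8)·(2.8)) / 4 = 4.8/4 = 1.2
  s[X_2,X_2] = ((0.8)·(0.8) + (1.8)·(1.8) + (-2.2)·(-2.2) + (-3.2)·(-3.2) + (2.8)·(2.8)) / 4 = 26.8/4 = 6.7
  Sample standard deviations s_i = √(s[i,i]):
  s(X_1) = √(3.2) = 1.7889
  s(X_2) = √(6.7) = 2.5884

Step 3 — r_{ij} = s_{ij} / (s_i · s_j):
  r[X_1,X_1] = 1 (diagonal).
  r[X_1,X_2] = 1.2 / (1.7889 · 2.5884) = 1.2 / 4.6303 = 0.2592
  r[X_2,X_2] = 1 (diagonal).

R is symmetric with unit diagonal. Assembling:

R = [[1, 0.2592],
 [0.2592, 1]]


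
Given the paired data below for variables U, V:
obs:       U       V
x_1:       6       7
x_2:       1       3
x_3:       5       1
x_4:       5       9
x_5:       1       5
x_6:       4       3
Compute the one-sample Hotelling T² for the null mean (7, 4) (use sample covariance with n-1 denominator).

Step 1 — sample mean vector:
  mean(U) = (6 + 1 + 5 + 5 + 1 + 4) / 6 = 22/6 = 3.6667
  mean(V) = (7 + 3 + 1 + 9 + 5 + 3) / 6 = 28/6 = 4.6667
  x̄ = (3.6667, 4.6667),  deviation x̄ - mu_0 = (3.6667, 4.6667) - (7, 4) = (-3.3333, 0.6667).

Step 2 — sample covariance matrix, S[i,j] = (1/(n-1)) · Σ_k (x_{k,i} - mean_i) · (x_{k,j} - mean_j), divisor n-1 = 5:
  S[U,U] = ((2.3333)·(2.3333) + (-2.6667)·(-2.6667) + (1.3333)·(1.3333) + (1.3333)·(1.3333) + (-2.6667)·(-2.6667) + (0.3333)·(0.3333)) / 5 = 23.3333/5 = 4.6667
  S[U,V] = ((2.3333)·(2.3333) + (-2.6667)·(-1.6667) + (1.3333)·(-3.6667) + (1.3333)·(4.3333) + (-2.6667)·(0.3333) + (0.3333)·(-1.6667)) / 5 = 9.3333/5 = 1.8667
  S[V,V] = ((2.3333)·(2.3333) + (-1.6667)·(-1.6667) + (-3.6667)·(-3.6667) + (4.3333)·(4.3333) + (0.3333)·(0.3333) + (-1.6667)·(-1.6667)) / 5 = 43.3333/5 = 8.6667
  S = [[4.6667, 1.8667],
 [1.8667, 8.6667]].

Step 3 — invert S. det(S) = 4.6667·8.6667 - (1.8667)² = 36.96.
  S^{-1} = (1/det) · [[d, -b], [-b, a]] = [[0.2345, -0.0505],
 [-0.0505, 0.1263]].

Step 4 — quadratic form (x̄ - mu_0)^T · S^{-1} · (x̄ - mu_0):
  S^{-1} · (x̄ - mu_0) = (-0.8153, 0.2525),
  (x̄ - mu_0)^T · [...] = (-3.3333)·(-0.8153) + (0.6667)·(0.2525) = 2.886.

Step 5 — scale by n: T² = 6 · 2.886 = 17.316.

T² ≈ 17.316


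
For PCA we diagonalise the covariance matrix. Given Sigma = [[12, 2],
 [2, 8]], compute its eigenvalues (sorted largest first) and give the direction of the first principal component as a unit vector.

Step 1 — characteristic polynomial of 2×2 Sigma:
  det(Sigma - λI) = λ² - trace · λ + det = 0.
  trace = 12 + 8 = 20, det = 12·8 - (2)² = 92.
Step 2 — discriminant:
  Δ = trace² - 4·det = 400 - 368 = 32.
Step 3 — eigenvalues:
  λ = (trace ± √Δ)/2 = (20 ± 5.6569)/2,
  λ_1 = 12.8284,  λ_2 = 7.1716.

Step 4 — unit eigenvector for λ_1: solve (Sigma - λ_1 I)v = 0. First row:
  (12 - 12.8284)·v_x + (2)·v_y = 0, i.e. (-0.8284)·v_x + (2)·v_y = 0,
  so v ∝ (b, λ_1 - a) = (2, 0.8284) = u.
  ||u|| = √((2)² + (0.8284)²) = √(4.6863) ≈ 2.1648,
  v_1 = u/||u|| ≈ (0.9239, 0.3827) (||v_1|| = 1).

λ_1 = 12.8284,  λ_2 = 7.1716;  v_1 ≈ (0.9239, 0.3827)


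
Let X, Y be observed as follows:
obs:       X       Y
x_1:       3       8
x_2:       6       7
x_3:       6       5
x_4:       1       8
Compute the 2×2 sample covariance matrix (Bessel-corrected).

Step 1 — column means:
  mean(X) = (3 + 6 + 6 + 1) / 4 = 16/4 = 4
  mean(Y) = (8 + 7 + 5 + 8) / 4 = 28/4 = 7

Step 2 — sample covariance S[i,j] = (1/(n-1)) · Σ_k (x_{k,i} - mean_i) · (x_{k,j} - mean_j), with n-1 = 3.
  S[X,X] = ((-1)·(-1) + (2)·(2) + (2)·(2) + (-3)·(-3)) / 3 = 18/3 = 6
  S[X,Y] = ((-1)·(1) + (2)·(0) + (2)·(-2) + (-3)·(1)) / 3 = -8/3 = -2.6667
  S[Y,Y] = ((1)·(1) + (0)·(0) + (-2)·(-2) + (1)·(1)) / 3 = 6/3 = 2

S is symmetric (S[j,i] = S[i,j]). Assembling:

S = [[6, -2.6667],
 [-2.6667, 2]]


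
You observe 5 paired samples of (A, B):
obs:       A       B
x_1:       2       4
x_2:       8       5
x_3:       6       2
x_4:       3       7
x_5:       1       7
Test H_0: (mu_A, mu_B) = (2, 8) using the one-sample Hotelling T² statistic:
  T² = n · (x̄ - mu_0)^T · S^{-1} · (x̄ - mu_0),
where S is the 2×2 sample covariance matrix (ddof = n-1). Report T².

Step 1 — sample mean vector:
  mean(A) = (2 + 8 + 6 + 3 + 1) / 5 = 20/5 = 4
  mean(B) = (4 + 5 + 2 + 7 + 7) / 5 = 25/5 = 5
  x̄ = (4, 5),  deviation x̄ - mu_0 = (4, 5) - (2, 8) = (2, -3).

Step 2 — sample covariance matrix, S[i,j] = (1/(n-1)) · Σ_k (x_{k,i} - mean_i) · (x_{k,j} - mean_j), divisor n-1 = 4:
  S[A,A] = ((-2)·(-2) + (4)·(4) + (2)·(2) + (-1)·(-1) + (-3)·(-3)) / 4 = 34/4 = 8.5
  S[A,B] = ((-2)·(-1) + (4)·(0) + (2)·(-3) + (-1)·(2) + (-3)·(2)) / 4 = -12/4 = -3
  S[B,B] = ((-1)·(-1) + (0)·(0) + (-3)·(-3) + (2)·(2) + (2)·(2)) / 4 = 18/4 = 4.5
  S = [[8.5, -3],
 [-3, 4.5]].

Step 3 — invert S. det(S) = 8.5·4.5 - (-3)² = 29.25.
  S^{-1} = (1/det) · [[d, -b], [-b, a]] = [[0.1538, 0.1026],
 [0.1026, 0.2906]].

Step 4 — quadratic form (x̄ - mu_0)^T · S^{-1} · (x̄ - mu_0):
  S^{-1} · (x̄ - mu_0) = (0, -0.6667),
  (x̄ - mu_0)^T · [...] = (2)·(0) + (-3)·(-0.6667) = 2.

Step 5 — scale by n: T² = 5 · 2 = 10.

T² ≈ 10


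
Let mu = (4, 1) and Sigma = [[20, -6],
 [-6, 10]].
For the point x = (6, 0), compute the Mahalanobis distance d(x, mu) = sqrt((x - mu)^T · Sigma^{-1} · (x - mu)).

Step 1 — centre the observation: (x - mu) = (2, -1).

Step 2 — invert Sigma. det(Sigma) = 20·10 - (-6)² = 164.
  Sigma^{-1} = (1/det) · [[d, -b], [-b, a]] = [[0.061, 0.0366],
 [0.0366, 0.122]].

Step 3 — form the quadratic (x - mu)^T · Sigma^{-1} · (x - mu):
  Sigma^{-1} · (x - mu) = (0.0854, -0.0488).
  (x - mu)^T · [Sigma^{-1} · (x - mu)] = (2)·(0.0854) + (-1)·(-0.0488) = 0.2195.

Step 4 — take square root: d = √(0.2195) ≈ 0.4685.

d(x, mu) = √(0.2195) ≈ 0.4685


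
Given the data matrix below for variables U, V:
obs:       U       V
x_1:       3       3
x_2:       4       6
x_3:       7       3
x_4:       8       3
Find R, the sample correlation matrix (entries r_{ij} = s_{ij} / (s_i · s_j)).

Step 1 — column means:
  mean(U) = (3 + 4 + 7 + 8) / 4 = 22/4 = 5.5
  mean(V) = (3 + 6 + 3 + 3) / 4 = 15/4 = 3.75

Step 2 — sample variances and covariances s[i,j] = (1/(n-1)) · Σ_k (x_{k,i} - mean_i) · (x_{k,j} - mean_j), with n-1 = 3:
  s[U,U] = ((-2.5)·(-2.5) + (-1.5)·(-1.5) + (1.5)·(1.5) + (2.5)·(2.5)) / 3 = 17/3 = 5.6667
  s[U,V] = ((-2.5)·(-0.75) + (-1.5)·(2.25) + (1.5)·(-0.75) + (2.5)·(-0.75)) / 3 = -4.5/3 = -1.5
  s[V,V] = ((-0.75)·(-0.75) + (2.25)·(2.25) + (-0.75)·(-0.75) + (-0.75)·(-0.75)) / 3 = 6.75/3 = 2.25
  Sample standard deviations s_i = √(s[i,i]):
  s(U) = √(5.6667) = 2.3805
  s(V) = √(2.25) = 1.5

Step 3 — r_{ij} = s_{ij} / (s_i · s_j):
  r[U,U] = 1 (diagonal).
  r[U,V] = -1.5 / (2.3805 · 1.5) = -1.5 / 3.5707 = -0.4201
  r[V,V] = 1 (diagonal).

R is symmetric with unit diagonal. Assembling:

R = [[1, -0.4201],
 [-0.4201, 1]]


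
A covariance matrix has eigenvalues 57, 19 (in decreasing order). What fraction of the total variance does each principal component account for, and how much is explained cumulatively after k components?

Step 1 — total variance = trace(Sigma) = Σ λ_i = 57 + 19 = 76.

Step 2 — fraction explained by component i = λ_i / Σ λ:
  PC1: 57/76 = 0.75
  PC2: 19/76 = 0.25

Step 3 — cumulative fraction after k components = (λ_1 + ... + λ_k) / Σ λ:
  k = 1: 57/76 = 0.75
  k = 2: (57 + 19)/76 = 76/76 = 1

Summary (fraction, with percent):

explained: PC1 0.75 (75%), PC2 0.25 (25%);  cumulative: 0.75, 1


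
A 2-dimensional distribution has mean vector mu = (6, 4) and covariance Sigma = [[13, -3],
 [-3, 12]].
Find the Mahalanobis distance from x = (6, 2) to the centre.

Step 1 — centre the observation: (x - mu) = (0, -2).

Step 2 — invert Sigma. det(Sigma) = 13·12 - (-3)² = 147.
  Sigma^{-1} = (1/det) · [[d, -b], [-b, a]] = [[0.0816, 0.0204],
 [0.0204, 0.0884]].

Step 3 — form the quadratic (x - mu)^T · Sigma^{-1} · (x - mu):
  Sigma^{-1} · (x - mu) = (-0.0408, -0.1769).
  (x - mu)^T · [Sigma^{-1} · (x - mu)] = (0)·(-0.0408) + (-2)·(-0.1769) = 0.3537.

Step 4 — take square root: d = √(0.3537) ≈ 0.5948.

d(x, mu) = √(0.3537) ≈ 0.5948


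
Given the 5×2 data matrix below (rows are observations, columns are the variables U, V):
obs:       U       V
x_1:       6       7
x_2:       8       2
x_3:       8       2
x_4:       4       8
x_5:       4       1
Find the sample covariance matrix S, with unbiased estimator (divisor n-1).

Step 1 — column means:
  mean(U) = (6 + 8 + 8 + 4 + 4) / 5 = 30/5 = 6
  mean(V) = (7 + 2 + 2 + 8 + 1) / 5 = 20/5 = 4

Step 2 — sample covariance S[i,j] = (1/(n-1)) · Σ_k (x_{k,i} - mean_i) · (x_{k,j} - mean_j), with n-1 = 4.
  S[U,U] = ((0)·(0) + (2)·(2) + (2)·(2) + (-2)·(-2) + (-2)·(-2)) / 4 = 16/4 = 4
  S[U,V] = ((0)·(3) + (2)·(-2) + (2)·(-2) + (-2)·(4) + (-2)·(-3)) / 4 = -10/4 = -2.5
  S[V,V] = ((3)·(3) + (-2)·(-2) + (-2)·(-2) + (4)·(4) + (-3)·(-3)) / 4 = 42/4 = 10.5

S is symmetric (S[j,i] = S[i,j]). Assembling:

S = [[4, -2.5],
 [-2.5, 10.5]]


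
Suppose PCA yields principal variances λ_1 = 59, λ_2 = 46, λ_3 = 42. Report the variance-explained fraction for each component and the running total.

Step 1 — total variance = trace(Sigma) = Σ λ_i = 59 + 46 + 42 = 147.

Step 2 — fraction explained by component i = λ_i / Σ λ:
  PC1: 59/147 = 0.4014
  PC2: 46/147 = 0.3129
  PC3: 42/147 = 0.2857

Step 3 — cumulative fraction after k components = (λ_1 + ... + λ_k) / Σ λ:
  k = 1: 59/147 = 0.4014
  k = 2: (59 + 46)/147 = 105/147 = 0.7143
  k = 3: (59 + 46 + 42)/147 = 147/147 = 1

Summary (fraction, with percent):

explained: PC1 0.4014 (40.14%), PC2 0.3129 (31.29%), PC3 0.2857 (28.57%);  cumulative: 0.4014, 0.7143, 1


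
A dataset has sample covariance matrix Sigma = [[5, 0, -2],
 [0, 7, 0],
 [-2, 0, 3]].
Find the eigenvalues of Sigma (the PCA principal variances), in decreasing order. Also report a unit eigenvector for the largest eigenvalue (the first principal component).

Step 1 — characteristic polynomial p(λ) = det(λI - Sigma) = λ³ - tr·λ² + c_1·λ - det, where tr = trace, c_1 = sum of the principal 2×2 minors, det = det(Sigma):
  tr = 5 + 7 + 3 = 15,
  c_1 = (5·7 - (0)²) + (5·3 - (-2)²) + (7·3 - (0)²) = 35 + 11 + 21 = 67,
  det = 5·(7·3 - (0)²) - (0)·((0)·3 - (0)·(-2)) + (-2)·((0)·(0) - 7·(-2)) = 5·(21) - (0)·(0) + (-2)·(14) = 77.
  So p(λ) = λ³ - 15λ² + 67λ - 77.
Step 2 — look for an integer root (rational root theorem: any rational root is an integer divisor of 77). Testing λ = 7:
  p(7) = 343 - 735 + 469 - 77 = 0  ✓
  Dividing out (λ - 7): p(λ) = (λ - 7)(λ² - 8λ + 11).
Step 3 — remaining eigenvalues from the quadratic λ² - 8λ + 11 = 0:
  Δ = 8² - 4·11 = 64 - 44 = 20,  λ = (8 ± √20)/2 = (8 ± 4.4721)/2 ≈ 6.2361 or 1.7639.
  Sorted: λ_1 = 7,  λ_2 = 6.2361,  λ_3 = 1.7639  (check: sum = 15 = tr ✓).

Step 4 — unit eigenvector for λ_1 = 7: v spans the null space of (Sigma - λ_1 I), whose rows are
  r_1 = (-2, 0, -2),  r_2 = (0, 0, 0),  r_3 = (-2, 0, -4).
  v is orthogonal to every row, so take v ∝ r_1 × r_3 = ((0)·(-4) - (-2)·(0), (-2)·(-2) - (-2)·(-4), (-2)·(0) - (0)·(-2)) = (0, -4, 0).
  Rescale (divide by 4; multiply by -1 so the first nonzero entry is positive): u = (0, 1, 0).
  ||u|| = √((0)² + (1)² + (0)²) = √(1) = 1,  v_1 = u/||u|| ≈ (0, 1, 0) (||v_1|| = 1).

λ_1 = 7,  λ_2 = 6.2361,  λ_3 = 1.7639;  v_1 ≈ (0, 1, 0)


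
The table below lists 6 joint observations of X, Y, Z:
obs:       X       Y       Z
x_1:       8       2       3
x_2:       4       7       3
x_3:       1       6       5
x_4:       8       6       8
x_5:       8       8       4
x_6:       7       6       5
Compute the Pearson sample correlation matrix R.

Step 1 — column means:
  mean(X) = (8 + 4 + 1 + 8 + 8 + 7) / 6 = 36/6 = 6
  mean(Y) = (2 + 7 + 6 + 6 + 8 + 6) / 6 = 35/6 = 5.8333
  mean(Z) = (3 + 3 + 5 + 8 + 4 + 5) / 6 = 28/6 = 4.6667

Step 2 — sample variances and covariances s[i,j] = (1/(n-1)) · Σ_k (x_{k,i} - mean_i) · (x_{k,j} - mean_j), with n-1 = 5:
  s[X,X] = ((2)·(2) + (-2)·(-2) + (-5)·(-5) + (2)·(2) + (2)·(2) + (1)·(1)) / 5 = 42/5 = 8.4
  s[X,Y] = ((2)·(-3.8333) + (-2)·(1.1667) + (-5)·(0.1667) + (2)·(0.1667) + (2)·(2.1667) + (1)·(0.1667)) / 5 = -6/5 = -1.2
  s[X,Z] = ((2)·(-1.6667) + (-2)·(-1.6667) + (-5)·(0.3333) + (2)·(3.3333) + (2)·(-0.6667) + (1)·(0.3333)) / 5 = 4/5 = 0.8
  s[Y,Y] = ((-3.8333)·(-3.8333) + (1.1667)·(1.1667) + (0.1667)·(0.1667) + (0.1667)·(0.1667) + (2.1667)·(2.1667) + (0.1667)·(0.1667)) / 5 = 20.8333/5 = 4.1667
  s[Y,Z] = ((-3.8333)·(-1.6667) + (1.1667)·(-1.6667) + (0.1667)·(0.3333) + (0.1667)·(3.3333) + (2.1667)·(-0.6667) + (0.1667)·(0.3333)) / 5 = 3.6667/5 = 0.7333
  s[Z,Z] = ((-1.6667)·(-1.6667) + (-1.6667)·(-1.6667) + (0.3333)·(0.3333) + (3.3333)·(3.3333) + (-0.6667)·(-0.6667) + (0.3333)·(0.3333)) / 5 = 17.3333/5 = 3.4667
  Sample standard deviations s_i = √(s[i,i]):
  s(X) = √(8.4) = 2.8983
  s(Y) = √(4.1667) = 2.0412
  s(Z) = √(3.4667) = 1.8619

Step 3 — r_{ij} = s_{ij} / (s_i · s_j):
  r[X,X] = 1 (diagonal).
  r[X,Y] = -1.2 / (2.8983 · 2.0412) = -1.2 / 5.9161 = -0.2028
  r[X,Z] = 0.8 / (2.8983 · 1.8619) = 0.8 / 5.3963 = 0.1482
  r[Y,Y] = 1 (diagonal).
  r[Y,Z] = 0.7333 / (2.0412 · 1.8619) = 0.7333 / 3.8006 = 0.193
  r[Z,Z] = 1 (diagonal).

R is symmetric with unit diagonal. Assembling:

R = [[1, -0.2028, 0.1482],
 [-0.2028, 1, 0.193],
 [0.1482, 0.193, 1]]


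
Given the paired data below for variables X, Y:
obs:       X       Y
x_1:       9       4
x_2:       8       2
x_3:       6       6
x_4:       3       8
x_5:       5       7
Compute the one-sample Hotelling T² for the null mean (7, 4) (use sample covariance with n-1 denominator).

Step 1 — sample mean vector:
  mean(X) = (9 + 8 + 6 + 3 + 5) / 5 = 31/5 = 6.2
  mean(Y) = (4 + 2 + 6 + 8 + 7) / 5 = 27/5 = 5.4
  x̄ = (6.2, 5.4),  deviation x̄ - mu_0 = (6.2, 5.4) - (7, 4) = (-0.8, 1.4).

Step 2 — sample covariance matrix, S[i,j] = (1/(n-1)) · Σ_k (x_{k,i} - mean_i) · (x_{k,j} - mean_j), divisor n-1 = 4:
  S[X,X] = ((2.8)·(2.8) + (1.8)·(1.8) + (-0.2)·(-0.2) + (-3.2)·(-3.2) + (-1.2)·(-1.2)) / 4 = 22.8/4 = 5.7
  S[X,Y] = ((2.8)·(-1.4) + (1.8)·(-3.4) + (-0.2)·(0.6) + (-3.2)·(2.6) + (-1.2)·(1.6)) / 4 = -20.4/4 = -5.1
  S[Y,Y] = ((-1.4)·(-1.4) + (-3.4)·(-3.4) + (0.6)·(0.6) + (2.6)·(2.6) + (1.6)·(1.6)) / 4 = 23.2/4 = 5.8
  S = [[5.7, -5.1],
 [-5.1, 5.8]].

Step 3 — invert S. det(S) = 5.7·5.8 - (-5.1)² = 7.05.
  S^{-1} = (1/det) · [[d, -b], [-b, a]] = [[0.8227, 0.7234],
 [0.7234, 0.8085]].

Step 4 — quadratic form (x̄ - mu_0)^T · S^{-1} · (x̄ - mu_0):
  S^{-1} · (x̄ - mu_0) = (0.3546, 0.5532),
  (x̄ - mu_0)^T · [...] = (-0.8)·(0.3546) + (1.4)·(0.5532) = 0.4908.

Step 5 — scale by n: T² = 5 · 0.4908 = 2.4539.

T² ≈ 2.4539


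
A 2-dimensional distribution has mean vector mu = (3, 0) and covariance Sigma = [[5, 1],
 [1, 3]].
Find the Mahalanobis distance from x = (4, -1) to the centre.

Step 1 — centre the observation: (x - mu) = (1, -1).

Step 2 — invert Sigma. det(Sigma) = 5·3 - (1)² = 14.
  Sigma^{-1} = (1/det) · [[d, -b], [-b, a]] = [[0.2143, -0.0714],
 [-0.0714, 0.3571]].

Step 3 — form the quadratic (x - mu)^T · Sigma^{-1} · (x - mu):
  Sigma^{-1} · (x - mu) = (0.2857, -0.4286).
  (x - mu)^T · [Sigma^{-1} · (x - mu)] = (1)·(0.2857) + (-1)·(-0.4286) = 0.7143.

Step 4 — take square root: d = √(0.7143) ≈ 0.8452.

d(x, mu) = √(0.7143) ≈ 0.8452


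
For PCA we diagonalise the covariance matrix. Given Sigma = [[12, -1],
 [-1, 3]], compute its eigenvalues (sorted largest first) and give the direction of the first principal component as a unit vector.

Step 1 — characteristic polynomial of 2×2 Sigma:
  det(Sigma - λI) = λ² - trace · λ + det = 0.
  trace = 12 + 3 = 15, det = 12·3 - (-1)² = 35.
Step 2 — discriminant:
  Δ = trace² - 4·det = 225 - 140 = 85.
Step 3 — eigenvalues:
  λ = (trace ± √Δ)/2 = (15 ± 9.2195)/2,
  λ_1 = 12.1098,  λ_2 = 2.8902.

Step 4 — unit eigenvector for λ_1: solve (Sigma - λ_1 I)v = 0. First row:
  (12 - 12.1098)·v_x + (-1)·v_y = 0, i.e. (-0.1098)·v_x + (-1)·v_y = 0,
  so v ∝ (b, λ_1 - a) = (-1, 0.1098); multiply by -1 so the first entry is positive: u = (1, -0.1098).
  ||u|| = √((1)² + (-0.1098)²) = √(1.012) ≈ 1.006,
  v_1 = u/||u|| ≈ (0.994, -0.1091) (||v_1|| = 1).

λ_1 = 12.1098,  λ_2 = 2.8902;  v_1 ≈ (0.994, -0.1091)


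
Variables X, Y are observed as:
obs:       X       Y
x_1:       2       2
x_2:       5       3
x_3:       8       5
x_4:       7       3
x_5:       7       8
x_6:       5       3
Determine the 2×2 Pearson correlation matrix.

Step 1 — column means:
  mean(X) = (2 + 5 + 8 + 7 + 7 + 5) / 6 = 34/6 = 5.6667
  mean(Y) = (2 + 3 + 5 + 3 + 8 + 3) / 6 = 24/6 = 4

Step 2 — sample variances and covariances s[i,j] = (1/(n-1)) · Σ_k (x_{k,i} - mean_i) · (x_{k,j} - mean_j), with n-1 = 5:
  s[X,X] = ((-3.6667)·(-3.6667) + (-0.6667)·(-0.6667) + (2.3333)·(2.3333) + (1.3333)·(1.3333) + (1.3333)·(1.3333) + (-0.6667)·(-0.6667)) / 5 = 23.3333/5 = 4.6667
  s[X,Y] = ((-3.6667)·(-2) + (-0.6667)·(-1) + (2.3333)·(1) + (1.3333)·(-1) + (1.3333)·(4) + (-0.6667)·(-1)) / 5 = 15/5 = 3
  s[Y,Y] = ((-2)·(-2) + (-1)·(-1) + (1)·(1) + (-1)·(-1) + (4)·(4) + (-1)·(-1)) / 5 = 24/5 = 4.8
  Sample standard deviations s_i = √(s[i,i]):
  s(X) = √(4.6667) = 2.1602
  s(Y) = √(4.8) = 2.1909

Step 3 — r_{ij} = s_{ij} / (s_i · s_j):
  r[X,X] = 1 (diagonal).
  r[X,Y] = 3 / (2.1602 · 2.1909) = 3 / 4.7329 = 0.6339
  r[Y,Y] = 1 (diagonal).

R is symmetric with unit diagonal. Assembling:

R = [[1, 0.6339],
 [0.6339, 1]]


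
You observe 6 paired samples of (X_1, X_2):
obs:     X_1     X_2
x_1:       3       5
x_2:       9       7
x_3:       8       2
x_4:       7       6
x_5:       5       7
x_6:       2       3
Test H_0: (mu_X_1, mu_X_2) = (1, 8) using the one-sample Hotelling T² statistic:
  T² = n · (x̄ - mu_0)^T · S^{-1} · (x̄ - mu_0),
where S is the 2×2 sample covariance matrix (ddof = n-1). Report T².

Step 1 — sample mean vector:
  mean(X_1) = (3 + 9 + 8 + 7 + 5 + 2) / 6 = 34/6 = 5.6667
  mean(X_2) = (5 + 7 + 2 + 6 + 7 + 3) / 6 = 30/6 = 5
  x̄ = (5.6667, 5),  deviation x̄ - mu_0 = (5.6667, 5) - (1, 8) = (4.6667, -3).

Step 2 — sample covariance matrix, S[i,j] = (1/(n-1)) · Σ_k (x_{k,i} - mean_i) · (x_{k,j} - mean_j), divisor n-1 = 5:
  S[X_1,X_1] = ((-2.6667)·(-2.6667) + (3.3333)·(3.3333) + (2.3333)·(2.3333) + (1.3333)·(1.3333) + (-0.6667)·(-0.6667) + (-3.6667)·(-3.6667)) / 5 = 39.3333/5 = 7.8667
  S[X_1,X_2] = ((-2.6667)·(0) + (3.3333)·(2) + (2.3333)·(-3) + (1.3333)·(1) + (-0.6667)·(2) + (-3.6667)·(-2)) / 5 = 7/5 = 1.4
  S[X_2,X_2] = ((0)·(0) + (2)·(2) + (-3)·(-3) + (1)·(1) + (2)·(2) + (-2)·(-2)) / 5 = 22/5 = 4.4
  S = [[7.8667, 1.4],
 [1.4, 4.4]].

Step 3 — invert S. det(S) = 7.8667·4.4 - (1.4)² = 32.6533.
  S^{-1} = (1/det) · [[d, -b], [-b, a]] = [[0.1347, -0.0429],
 [-0.0429, 0.2409]].

Step 4 — quadratic form (x̄ - mu_0)^T · S^{-1} · (x̄ - mu_0):
  S^{-1} · (x̄ - mu_0) = (0.7575, -0.9228),
  (x̄ - mu_0)^T · [...] = (4.6667)·(0.7575) + (-3)·(-0.9228) = 6.3033.

Step 5 — scale by n: T² = 6 · 6.3033 = 37.8195.

T² ≈ 37.8195


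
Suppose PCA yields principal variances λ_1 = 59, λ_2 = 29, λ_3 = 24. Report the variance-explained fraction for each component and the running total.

Step 1 — total variance = trace(Sigma) = Σ λ_i = 59 + 29 + 24 = 112.

Step 2 — fraction explained by component i = λ_i / Σ λ:
  PC1: 59/112 = 0.5268
  PC2: 29/112 = 0.2589
  PC3: 24/112 = 0.2143

Step 3 — cumulative fraction after k components = (λ_1 + ... + λ_k) / Σ λ:
  k = 1: 59/112 = 0.5268
  k = 2: (59 + 29)/112 = 88/112 = 0.7857
  k = 3: (59 + 29 + 24)/112 = 112/112 = 1

Summary (fraction, with percent):

explained: PC1 0.5268 (52.68%), PC2 0.2589 (25.89%), PC3 0.2143 (21.43%);  cumulative: 0.5268, 0.7857, 1


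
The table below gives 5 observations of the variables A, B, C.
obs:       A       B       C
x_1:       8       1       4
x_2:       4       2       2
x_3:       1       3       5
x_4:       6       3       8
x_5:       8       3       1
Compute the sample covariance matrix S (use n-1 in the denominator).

Step 1 — column means:
  mean(A) = (8 + 4 + 1 + 6 + 8) / 5 = 27/5 = 5.4
  mean(B) = (1 + 2 + 3 + 3 + 3) / 5 = 12/5 = 2.4
  mean(C) = (4 + 2 + 5 + 8 + 1) / 5 = 20/5 = 4

Step 2 — sample covariance S[i,j] = (1/(n-1)) · Σ_k (x_{k,i} - mean_i) · (x_{k,j} - mean_j), with n-1 = 4.
  S[A,A] = ((2.6)·(2.6) + (-1.4)·(-1.4) + (-4.4)·(-4.4) + (0.6)·(0.6) + (2.6)·(2.6)) / 4 = 35.2/4 = 8.8
  S[A,B] = ((2.6)·(-1.4) + (-1.4)·(-0.4) + (-4.4)·(0.6) + (0.6)·(0.6) + (2.6)·(0.6)) / 4 = -3.8/4 = -0.95
  S[A,C] = ((2.6)·(0) + (-1.4)·(-2) + (-4.4)·(1) + (0.6)·(4) + (2.6)·(-3)) / 4 = -7/4 = -1.75
  S[B,B] = ((-1.4)·(-1.4) + (-0.4)·(-0.4) + (0.6)·(0.6) + (0.6)·(0.6) + (0.6)·(0.6)) / 4 = 3.2/4 = 0.8
  S[B,C] = ((-1.4)·(0) + (-0.4)·(-2) + (0.6)·(1) + (0.6)·(4) + (0.6)·(-3)) / 4 = 2/4 = 0.5
  S[C,C] = ((0)·(0) + (-2)·(-2) + (1)·(1) + (4)·(4) + (-3)·(-3)) / 4 = 30/4 = 7.5

S is symmetric (S[j,i] = S[i,j]). Assembling:

S = [[8.8, -0.95, -1.75],
 [-0.95, 0.8, 0.5],
 [-1.75, 0.5, 7.5]]
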